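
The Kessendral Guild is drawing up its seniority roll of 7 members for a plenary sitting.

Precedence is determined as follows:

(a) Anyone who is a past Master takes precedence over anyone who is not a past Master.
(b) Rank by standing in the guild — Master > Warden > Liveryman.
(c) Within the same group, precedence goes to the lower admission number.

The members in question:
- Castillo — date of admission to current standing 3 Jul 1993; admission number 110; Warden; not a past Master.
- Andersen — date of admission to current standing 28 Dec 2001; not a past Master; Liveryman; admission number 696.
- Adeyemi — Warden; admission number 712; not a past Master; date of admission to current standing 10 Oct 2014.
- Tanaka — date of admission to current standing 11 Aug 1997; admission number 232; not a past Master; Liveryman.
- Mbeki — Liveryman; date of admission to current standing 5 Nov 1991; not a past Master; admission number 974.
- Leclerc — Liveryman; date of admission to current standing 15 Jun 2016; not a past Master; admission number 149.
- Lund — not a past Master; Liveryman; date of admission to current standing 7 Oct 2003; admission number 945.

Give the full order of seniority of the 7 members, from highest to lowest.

Castillo, Adeyemi, Leclerc, Tanaka, Andersen, Lund, Mbeki

By the first rule: Castillo, Adeyemi, Leclerc, Tanaka, Andersen, Lund and Mbeki (each not a past Master).
Among Castillo, Adeyemi, Leclerc, Tanaka, Andersen, Lund and Mbeki, by standing in the guild: Castillo and Adeyemi (Warden) before Leclerc, Tanaka, Andersen, Lund and Mbeki (Liveryman).
Among Castillo and Adeyemi, by admission number (lower first): Castillo (110) before Adeyemi (712).
Among Leclerc, Tanaka, Andersen, Lund and Mbeki, by admission number (lower first): Leclerc (149) before Tanaka (232) before Andersen (696) before Lund (945) before Mbeki (974).
Full order: Castillo, Adeyemi, Leclerc, Tanaka, Andersen, Lund, Mbeki.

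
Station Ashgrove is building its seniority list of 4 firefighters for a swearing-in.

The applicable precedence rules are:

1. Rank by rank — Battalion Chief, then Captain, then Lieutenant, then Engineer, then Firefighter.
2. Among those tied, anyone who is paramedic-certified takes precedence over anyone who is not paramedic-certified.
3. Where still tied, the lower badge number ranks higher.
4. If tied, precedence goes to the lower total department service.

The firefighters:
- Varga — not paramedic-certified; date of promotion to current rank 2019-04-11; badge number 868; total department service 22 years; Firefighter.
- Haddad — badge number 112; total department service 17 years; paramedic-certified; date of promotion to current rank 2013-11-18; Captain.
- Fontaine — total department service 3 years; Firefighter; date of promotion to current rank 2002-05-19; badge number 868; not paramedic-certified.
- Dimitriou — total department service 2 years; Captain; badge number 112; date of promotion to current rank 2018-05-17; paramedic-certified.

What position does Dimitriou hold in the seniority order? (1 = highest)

1

By rank: Dimitriou and Haddad (Captain); then Fontaine and Varga (Firefighter).
Dimitriou and Haddad are each paramedic-certified, so the next rule applies.
Dimitriou and Haddad both have badge number 112, so the next rule applies.
Among Dimitriou and Haddad, by total department service (lower first): Dimitriou (2 years) before Haddad (17 years).
Fontaine and Varga are each not paramedic-certified, so the next rule applies.
Fontaine and Varga both have badge number 868, so the next rule applies.
Among Fontaine and Varga, by total department service (lower first): Fontaine (3 years) before Varga (22 years).
Order: Dimitriou, Haddad, Fontaine, Varga. So position 1.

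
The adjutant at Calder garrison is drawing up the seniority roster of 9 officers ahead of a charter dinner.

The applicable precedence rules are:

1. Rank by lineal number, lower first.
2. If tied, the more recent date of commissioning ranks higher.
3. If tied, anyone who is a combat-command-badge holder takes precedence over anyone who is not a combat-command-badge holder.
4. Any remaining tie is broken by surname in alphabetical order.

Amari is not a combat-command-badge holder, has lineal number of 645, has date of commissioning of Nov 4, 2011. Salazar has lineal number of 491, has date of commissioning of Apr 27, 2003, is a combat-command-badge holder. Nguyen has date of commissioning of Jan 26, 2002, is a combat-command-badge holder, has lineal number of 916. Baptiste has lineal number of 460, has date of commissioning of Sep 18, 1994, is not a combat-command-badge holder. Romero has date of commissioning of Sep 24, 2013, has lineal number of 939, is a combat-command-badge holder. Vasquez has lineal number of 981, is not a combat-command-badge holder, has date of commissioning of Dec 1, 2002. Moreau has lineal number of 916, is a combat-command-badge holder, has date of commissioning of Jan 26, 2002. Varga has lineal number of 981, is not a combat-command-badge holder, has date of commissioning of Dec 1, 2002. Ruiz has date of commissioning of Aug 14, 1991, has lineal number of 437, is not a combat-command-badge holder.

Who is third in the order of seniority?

By lineal number (lower first): Ruiz (437); then Baptiste (460); then Salazar (491); then Amari (645); then Moreau and Nguyen (both 916); then Romero (939); then Varga and Vasquez (both 981).
Moreau and Nguyen both have date of commissioning Jan 26, 2002, so the next rule applies.
Moreau and Nguyen are each a combat-command-badge holder, so the next rule applies.
Among Moreau and Nguyen, alphabetically by surname: Moreau before Nguyen.
Varga and Vasquez both have date of commissioning Dec 1, 2002, so the next rule applies.
Varga and Vasquez are each not a combat-command-badge holder, so the next rule applies.
Among Varga and Vasquez, alphabetically by surname: Varga before Vasquez.
Order: Ruiz, Baptiste, Salazar, Amari, Moreau, Nguyen, Romero, Varga, Vasquez.

Salazar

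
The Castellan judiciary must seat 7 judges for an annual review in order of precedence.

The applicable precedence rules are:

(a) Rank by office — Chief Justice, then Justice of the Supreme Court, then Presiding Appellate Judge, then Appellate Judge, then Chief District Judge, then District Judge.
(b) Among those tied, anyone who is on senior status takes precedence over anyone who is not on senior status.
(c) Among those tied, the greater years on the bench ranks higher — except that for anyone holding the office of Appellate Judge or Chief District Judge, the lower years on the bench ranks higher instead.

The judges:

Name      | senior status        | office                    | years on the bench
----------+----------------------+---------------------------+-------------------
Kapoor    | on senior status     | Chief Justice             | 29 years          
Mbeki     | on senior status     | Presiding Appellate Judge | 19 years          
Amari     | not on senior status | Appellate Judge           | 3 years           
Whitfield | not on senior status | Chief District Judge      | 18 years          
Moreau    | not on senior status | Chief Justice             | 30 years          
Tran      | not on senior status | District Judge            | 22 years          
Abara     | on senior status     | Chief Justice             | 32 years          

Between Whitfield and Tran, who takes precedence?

Whitfield

By office: Abara, Kapoor and Moreau (Chief Justice); then Mbeki (Presiding Appellate Judge); then Amari (Appellate Judge); then Whitfield (Chief District Judge); then Tran (District Judge).
Among Abara, Kapoor and Moreau, on senior status before not on senior status: Abara and Kapoor (on senior status) before Moreau (not on senior status).
Among Abara and Kapoor, by years on the bench (higher first): Abara (32 years) before Kapoor (29 years).
So Whitfield takes precedence.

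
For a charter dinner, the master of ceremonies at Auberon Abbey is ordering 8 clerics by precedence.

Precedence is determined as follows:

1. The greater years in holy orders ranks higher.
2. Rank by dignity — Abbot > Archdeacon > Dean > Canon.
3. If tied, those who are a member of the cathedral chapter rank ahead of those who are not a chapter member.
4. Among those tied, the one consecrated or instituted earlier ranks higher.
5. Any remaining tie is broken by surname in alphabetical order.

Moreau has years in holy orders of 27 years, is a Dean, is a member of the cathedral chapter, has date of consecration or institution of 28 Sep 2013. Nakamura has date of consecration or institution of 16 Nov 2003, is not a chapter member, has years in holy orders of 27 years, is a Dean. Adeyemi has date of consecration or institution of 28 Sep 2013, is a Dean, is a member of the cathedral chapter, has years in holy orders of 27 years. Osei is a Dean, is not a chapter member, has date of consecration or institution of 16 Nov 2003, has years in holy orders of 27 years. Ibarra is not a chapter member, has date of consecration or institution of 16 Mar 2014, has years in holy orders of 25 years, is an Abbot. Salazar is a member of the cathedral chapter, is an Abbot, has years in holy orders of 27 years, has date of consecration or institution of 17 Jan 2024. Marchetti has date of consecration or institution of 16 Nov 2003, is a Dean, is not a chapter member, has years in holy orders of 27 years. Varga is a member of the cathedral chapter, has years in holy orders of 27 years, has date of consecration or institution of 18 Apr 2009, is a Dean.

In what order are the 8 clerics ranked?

By years in holy orders (higher first): Salazar, Varga, Adeyemi, Moreau, Marchetti, Nakamura and Osei (each 27 years); then Ibarra (25 years).
Among Salazar, Varga, Adeyemi, Moreau, Marchetti, Nakamura and Osei, by dignity: Salazar (Abbot) before Varga, Adeyemi, Moreau, Marchetti, Nakamura and Osei (Dean).
Among Varga, Adeyemi, Moreau, Marchetti, Nakamura and Osei, a member of the cathedral chapter before not a chapter member: Varga, Adeyemi and Moreau (a member of the cathedral chapter) before Marchetti, Nakamura and Osei (not a chapter member).
Among Varga, Adeyemi and Moreau, by date of consecration or institution (earlier first): Varga (18 Apr 2009) before Adeyemi and Moreau (28 Sep 2013).
Among Adeyemi and Moreau, alphabetically by surname: Adeyemi before Moreau.
Marchetti, Nakamura and Osei all have date of consecration or institution 16 Nov 2003, so the next rule applies.
Among Marchetti, Nakamura and Osei, alphabetically by surname: Marchetti before Nakamura before Osei.
Full order: Salazar, Varga, Adeyemi, Moreau, Marchetti, Nakamura, Osei, Ibarra.

Salazar, Varga, Adeyemi, Moreau, Marchetti, Nakamura, Osei, Ibarra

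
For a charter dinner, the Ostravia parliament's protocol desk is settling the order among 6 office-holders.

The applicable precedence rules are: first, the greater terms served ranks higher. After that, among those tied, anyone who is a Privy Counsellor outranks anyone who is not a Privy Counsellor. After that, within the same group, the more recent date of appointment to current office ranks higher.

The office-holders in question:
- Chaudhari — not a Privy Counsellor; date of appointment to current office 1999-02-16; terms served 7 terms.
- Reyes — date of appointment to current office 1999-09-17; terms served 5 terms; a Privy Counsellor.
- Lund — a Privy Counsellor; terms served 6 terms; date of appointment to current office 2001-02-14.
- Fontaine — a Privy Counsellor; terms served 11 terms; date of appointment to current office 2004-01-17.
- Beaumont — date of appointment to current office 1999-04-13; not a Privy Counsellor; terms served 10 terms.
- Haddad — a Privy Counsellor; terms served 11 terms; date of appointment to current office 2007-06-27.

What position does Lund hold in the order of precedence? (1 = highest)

5

By terms served (higher first): Haddad and Fontaine (both 11 terms); then Beaumont (10 terms); then Chaudhari (7 terms); then Lund (6 terms); then Reyes (5 terms).
Haddad and Fontaine are each a Privy Counsellor, so the next rule applies.
Among Haddad and Fontaine, by date of appointment to current office (later first): Haddad (2007-06-27) before Fontaine (2004-01-17).
Order: Haddad, Fontaine, Beaumont, Chaudhari, Lund, Reyes. So position 5.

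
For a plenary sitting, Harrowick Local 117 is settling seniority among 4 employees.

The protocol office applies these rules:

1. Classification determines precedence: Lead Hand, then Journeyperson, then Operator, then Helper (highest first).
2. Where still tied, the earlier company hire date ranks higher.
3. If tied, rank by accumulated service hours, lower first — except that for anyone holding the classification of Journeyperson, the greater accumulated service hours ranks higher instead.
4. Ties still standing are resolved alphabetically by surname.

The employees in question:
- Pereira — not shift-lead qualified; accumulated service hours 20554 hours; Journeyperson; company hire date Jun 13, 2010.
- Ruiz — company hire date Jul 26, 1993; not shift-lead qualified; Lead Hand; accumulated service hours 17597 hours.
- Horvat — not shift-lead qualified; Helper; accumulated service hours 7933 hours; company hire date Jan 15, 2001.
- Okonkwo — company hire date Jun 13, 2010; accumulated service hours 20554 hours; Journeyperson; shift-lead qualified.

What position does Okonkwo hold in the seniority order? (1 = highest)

2

By classification: Ruiz (Lead Hand); then Okonkwo and Pereira (Journeyperson); then Horvat (Helper).
Okonkwo and Pereira both have company hire date Jun 13, 2010, so the next rule applies.
Okonkwo and Pereira both have accumulated service hours 20554 hours, so the next rule applies.
Among Okonkwo and Pereira, alphabetically by surname: Okonkwo before Pereira.
Order: Ruiz, Okonkwo, Pereira, Horvat. So position 2.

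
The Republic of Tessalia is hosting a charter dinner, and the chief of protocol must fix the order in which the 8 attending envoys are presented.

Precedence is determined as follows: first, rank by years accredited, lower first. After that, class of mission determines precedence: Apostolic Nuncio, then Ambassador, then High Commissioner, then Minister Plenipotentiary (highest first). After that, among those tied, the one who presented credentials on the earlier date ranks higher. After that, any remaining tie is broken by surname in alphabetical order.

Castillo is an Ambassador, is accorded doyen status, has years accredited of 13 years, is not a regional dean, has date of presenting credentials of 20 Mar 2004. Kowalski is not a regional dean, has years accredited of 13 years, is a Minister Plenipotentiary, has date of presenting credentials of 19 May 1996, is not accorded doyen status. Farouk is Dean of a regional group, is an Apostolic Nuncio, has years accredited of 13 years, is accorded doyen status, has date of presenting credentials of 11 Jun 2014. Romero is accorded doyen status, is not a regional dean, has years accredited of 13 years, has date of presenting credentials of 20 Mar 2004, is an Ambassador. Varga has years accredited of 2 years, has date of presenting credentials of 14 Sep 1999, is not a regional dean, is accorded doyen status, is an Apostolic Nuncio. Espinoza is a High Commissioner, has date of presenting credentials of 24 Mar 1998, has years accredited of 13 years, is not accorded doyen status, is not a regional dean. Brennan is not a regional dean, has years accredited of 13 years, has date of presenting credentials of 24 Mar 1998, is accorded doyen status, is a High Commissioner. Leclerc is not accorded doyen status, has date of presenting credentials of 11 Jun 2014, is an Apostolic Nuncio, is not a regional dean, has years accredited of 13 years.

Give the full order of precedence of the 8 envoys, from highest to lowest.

Varga, Farouk, Leclerc, Castillo, Romero, Brennan, Espinoza, Kowalski

By years accredited (lower first): Varga (2 years); then Farouk, Leclerc, Castillo, Romero, Brennan, Espinoza and Kowalski (each 13 years).
Among Farouk, Leclerc, Castillo, Romero, Brennan, Espinoza and Kowalski, by class of mission: Farouk and Leclerc (Apostolic Nuncio) before Castillo and Romero (Ambassador) before Brennan and Espinoza (High Commissioner) before Kowalski (Minister Plenipotentiary).
Farouk and Leclerc both have date of presenting credentials 11 Jun 2014, so the next rule applies.
Among Farouk and Leclerc, alphabetically by surname: Farouk before Leclerc.
Castillo and Romero both have date of presenting credentials 20 Mar 2004, so the next rule applies.
Among Castillo and Romero, alphabetically by surname: Castillo before Romero.
Brennan and Espinoza both have date of presenting credentials 24 Mar 1998, so the next rule applies.
Among Brennan and Espinoza, alphabetically by surname: Brennan before Espinoza.
Full order: Varga, Farouk, Leclerc, Castillo, Romero, Brennan, Espinoza, Kowalski.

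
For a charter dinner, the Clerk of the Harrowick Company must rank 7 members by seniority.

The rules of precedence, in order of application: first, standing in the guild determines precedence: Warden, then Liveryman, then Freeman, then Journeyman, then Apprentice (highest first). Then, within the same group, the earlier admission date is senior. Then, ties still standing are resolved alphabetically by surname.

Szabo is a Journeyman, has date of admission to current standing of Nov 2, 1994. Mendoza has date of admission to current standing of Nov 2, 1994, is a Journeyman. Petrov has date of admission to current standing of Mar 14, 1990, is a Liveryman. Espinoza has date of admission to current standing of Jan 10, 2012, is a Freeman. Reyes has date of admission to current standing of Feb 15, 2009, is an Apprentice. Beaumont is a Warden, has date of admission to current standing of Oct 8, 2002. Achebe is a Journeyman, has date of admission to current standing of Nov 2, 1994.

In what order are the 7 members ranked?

By standing in the guild: Beaumont (Warden); then Petrov (Liveryman); then Espinoza (Freeman); then Achebe, Mendoza and Szabo (Journeyman); then Reyes (Apprentice).
Achebe, Mendoza and Szabo all have date of admission to current standing Nov 2, 1994, so the next rule applies.
Among Achebe, Mendoza and Szabo, alphabetically by surname: Achebe before Mendoza before Szabo.
Full order: Beaumont, Petrov, Espinoza, Achebe, Mendoza, Szabo, Reyes.

Beaumont, Petrov, Espinoza, Achebe, Mendoza, Szabo, Reyes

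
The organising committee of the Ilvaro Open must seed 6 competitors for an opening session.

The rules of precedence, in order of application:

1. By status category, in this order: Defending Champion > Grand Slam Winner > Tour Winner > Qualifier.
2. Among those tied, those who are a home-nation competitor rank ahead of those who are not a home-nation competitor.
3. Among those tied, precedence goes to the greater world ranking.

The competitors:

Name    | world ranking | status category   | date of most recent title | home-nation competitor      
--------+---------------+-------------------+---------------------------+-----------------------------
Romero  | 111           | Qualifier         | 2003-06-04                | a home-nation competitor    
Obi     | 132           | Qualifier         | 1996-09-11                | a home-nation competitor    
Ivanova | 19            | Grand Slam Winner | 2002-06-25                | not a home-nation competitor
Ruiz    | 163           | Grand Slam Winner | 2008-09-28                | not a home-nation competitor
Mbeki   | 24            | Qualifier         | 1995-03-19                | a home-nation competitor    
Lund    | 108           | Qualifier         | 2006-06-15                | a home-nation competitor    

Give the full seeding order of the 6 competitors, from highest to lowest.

Ruiz, Ivanova, Obi, Romero, Lund, Mbeki

By status category: Ruiz and Ivanova (Grand Slam Winner); then Obi, Romero, Lund and Mbeki (Qualifier).
Ruiz and Ivanova are each not a home-nation competitor, so the next rule applies.
Among Ruiz and Ivanova, by world ranking (higher first): Ruiz (163) before Ivanova (19).
Obi, Romero, Lund and Mbeki are each a home-nation competitor, so the next rule applies.
Among Obi, Romero, Lund and Mbeki, by world ranking (higher first): Obi (132) before Romero (111) before Lund (108) before Mbeki (24).
Full order: Ruiz, Ivanova, Obi, Romero, Lund, Mbeki.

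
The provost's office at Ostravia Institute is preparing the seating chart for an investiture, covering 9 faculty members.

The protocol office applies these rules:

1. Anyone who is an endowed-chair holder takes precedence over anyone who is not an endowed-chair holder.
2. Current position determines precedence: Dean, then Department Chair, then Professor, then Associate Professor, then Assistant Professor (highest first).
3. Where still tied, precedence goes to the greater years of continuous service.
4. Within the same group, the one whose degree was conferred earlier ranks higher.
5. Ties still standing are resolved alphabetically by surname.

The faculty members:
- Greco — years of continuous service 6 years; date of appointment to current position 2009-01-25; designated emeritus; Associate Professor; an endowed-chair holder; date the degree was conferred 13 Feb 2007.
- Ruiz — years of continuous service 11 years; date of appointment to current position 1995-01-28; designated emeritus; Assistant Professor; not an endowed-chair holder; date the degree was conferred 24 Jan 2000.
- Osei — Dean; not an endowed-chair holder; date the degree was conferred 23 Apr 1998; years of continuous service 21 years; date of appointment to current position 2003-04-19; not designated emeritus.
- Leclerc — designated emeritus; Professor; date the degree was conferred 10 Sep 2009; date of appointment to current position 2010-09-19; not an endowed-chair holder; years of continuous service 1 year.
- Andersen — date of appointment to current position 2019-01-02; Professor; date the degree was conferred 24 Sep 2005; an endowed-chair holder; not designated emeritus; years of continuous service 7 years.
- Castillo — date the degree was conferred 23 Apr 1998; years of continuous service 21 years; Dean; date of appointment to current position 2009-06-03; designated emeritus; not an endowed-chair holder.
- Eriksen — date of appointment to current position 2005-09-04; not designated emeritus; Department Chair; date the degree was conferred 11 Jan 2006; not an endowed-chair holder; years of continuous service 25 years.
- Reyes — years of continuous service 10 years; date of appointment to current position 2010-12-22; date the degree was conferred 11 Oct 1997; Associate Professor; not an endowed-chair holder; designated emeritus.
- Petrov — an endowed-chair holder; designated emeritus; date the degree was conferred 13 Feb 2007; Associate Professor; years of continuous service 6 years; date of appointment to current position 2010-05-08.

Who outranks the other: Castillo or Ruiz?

Castillo

By the first rule: Andersen, Greco and Petrov (each an endowed-chair holder); then Castillo, Osei, Eriksen, Leclerc, Reyes and Ruiz (each not an endowed-chair holder).
Among Andersen, Greco and Petrov, by current position: Andersen (Professor) before Greco and Petrov (Associate Professor).
Greco and Petrov both have years of continuous service 6 years, so the next rule applies.
Greco and Petrov both have date the degree was conferred 13 Feb 2007, so the next rule applies.
Among Greco and Petrov, alphabetically by surname: Greco before Petrov.
Among Castillo, Osei, Eriksen, Leclerc, Reyes and Ruiz, by current position: Castillo and Osei (Dean) before Eriksen (Department Chair) before Leclerc (Professor) before Reyes (Associate Professor) before Ruiz (Assistant Professor).
Castillo and Osei both have years of continuous service 21 years, so the next rule applies.
Castillo and Osei both have date the degree was conferred 23 Apr 1998, so the next rule applies.
Among Castillo and Osei, alphabetically by surname: Castillo before Osei.
So Castillo takes precedence.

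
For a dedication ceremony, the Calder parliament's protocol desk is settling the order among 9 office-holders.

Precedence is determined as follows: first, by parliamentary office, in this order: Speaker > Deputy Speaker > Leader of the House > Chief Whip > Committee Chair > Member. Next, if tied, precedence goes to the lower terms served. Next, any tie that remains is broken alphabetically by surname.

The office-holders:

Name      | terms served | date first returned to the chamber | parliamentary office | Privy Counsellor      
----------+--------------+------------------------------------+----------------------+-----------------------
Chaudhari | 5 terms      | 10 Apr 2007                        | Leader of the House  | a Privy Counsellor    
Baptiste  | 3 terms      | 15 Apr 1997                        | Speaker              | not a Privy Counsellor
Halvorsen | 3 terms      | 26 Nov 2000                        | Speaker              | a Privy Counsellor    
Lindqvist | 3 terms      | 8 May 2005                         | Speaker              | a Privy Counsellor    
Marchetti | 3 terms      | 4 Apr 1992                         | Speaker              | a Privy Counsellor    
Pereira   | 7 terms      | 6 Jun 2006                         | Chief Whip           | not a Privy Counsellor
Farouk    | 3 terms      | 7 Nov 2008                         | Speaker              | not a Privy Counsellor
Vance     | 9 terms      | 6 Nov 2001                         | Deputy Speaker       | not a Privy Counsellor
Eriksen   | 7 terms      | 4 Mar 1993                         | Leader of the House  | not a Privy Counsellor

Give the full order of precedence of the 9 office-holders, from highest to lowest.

Baptiste, Farouk, Halvorsen, Lindqvist, Marchetti, Vance, Chaudhari, Eriksen, Pereira

By parliamentary office: Baptiste, Farouk, Halvorsen, Lindqvist and Marchetti (Speaker); then Vance (Deputy Speaker); then Chaudhari and Eriksen (Leader of the House); then Pereira (Chief Whip).
Baptiste, Farouk, Halvorsen, Lindqvist and Marchetti all have terms served 3 terms, so the next rule applies.
Among Baptiste, Farouk, Halvorsen, Lindqvist and Marchetti, alphabetically by surname: Baptiste before Farouk before Halvorsen before Lindqvist before Marchetti.
Among Chaudhari and Eriksen, by terms served (lower first): Chaudhari (5 terms) before Eriksen (7 terms).
Full order: Baptiste, Farouk, Halvorsen, Lindqvist, Marchetti, Vance, Chaudhari, Eriksen, Pereira.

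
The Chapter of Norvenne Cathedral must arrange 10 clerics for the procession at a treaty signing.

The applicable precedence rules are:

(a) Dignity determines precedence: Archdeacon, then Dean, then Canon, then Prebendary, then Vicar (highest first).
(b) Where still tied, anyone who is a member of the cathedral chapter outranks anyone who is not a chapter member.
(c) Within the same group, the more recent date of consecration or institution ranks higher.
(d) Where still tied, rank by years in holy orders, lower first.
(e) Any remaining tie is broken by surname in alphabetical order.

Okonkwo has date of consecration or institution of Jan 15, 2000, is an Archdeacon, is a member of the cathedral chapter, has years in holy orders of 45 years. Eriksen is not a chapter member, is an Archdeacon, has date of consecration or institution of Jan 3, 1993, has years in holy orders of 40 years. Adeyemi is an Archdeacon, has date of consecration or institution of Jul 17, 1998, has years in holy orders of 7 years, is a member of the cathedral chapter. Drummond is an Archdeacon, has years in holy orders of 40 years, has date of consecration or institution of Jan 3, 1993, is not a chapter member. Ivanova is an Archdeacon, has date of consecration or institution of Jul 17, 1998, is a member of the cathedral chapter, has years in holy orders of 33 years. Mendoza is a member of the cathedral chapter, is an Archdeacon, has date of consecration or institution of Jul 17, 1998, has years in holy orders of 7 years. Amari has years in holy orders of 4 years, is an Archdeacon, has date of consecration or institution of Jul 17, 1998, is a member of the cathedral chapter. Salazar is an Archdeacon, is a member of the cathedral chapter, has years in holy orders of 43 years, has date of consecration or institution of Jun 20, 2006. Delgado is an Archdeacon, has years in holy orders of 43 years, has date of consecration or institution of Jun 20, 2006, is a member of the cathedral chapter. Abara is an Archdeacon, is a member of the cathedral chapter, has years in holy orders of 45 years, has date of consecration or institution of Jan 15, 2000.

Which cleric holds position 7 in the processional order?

Mendoza

By dignity: Delgado, Salazar, Abara, Okonkwo, Amari, Adeyemi, Mendoza, Ivanova, Drummond and Eriksen (Archdeacon).
Among Delgado, Salazar, Abara, Okonkwo, Amari, Adeyemi, Mendoza, Ivanova, Drummond and Eriksen, a member of the cathedral chapter before not a chapter member: Delgado, Salazar, Abara, Okonkwo, Amari, Adeyemi, Mendoza and Ivanova (a member of the cathedral chapter) before Drummond and Eriksen (not a chapter member).
Among Delgado, Salazar, Abara, Okonkwo, Amari, Adeyemi, Mendoza and Ivanova, by date of consecration or institution (later first): Delgado and Salazar (Jun 20, 2006) before Abara and Okonkwo (Jan 15, 2000) before Amari, Adeyemi, Mendoza and Ivanova (Jul 17, 1998).
Delgado and Salazar both have years in holy orders 43 years, so the next rule applies.
Among Delgado and Salazar, alphabetically by surname: Delgado before Salazar.
Abara and Okonkwo both have years in holy orders 45 years, so the next rule applies.
Among Abara and Okonkwo, alphabetically by surname: Abara before Okonkwo.
Among Amari, Adeyemi, Mendoza and Ivanova, by years in holy orders (lower first): Amari (4 years) before Adeyemi and Mendoza (7 years) before Ivanova (33 years).
Among Adeyemi and Mendoza, alphabetically by surname: Adeyemi before Mendoza.
Drummond and Eriksen both have date of consecration or institution Jan 3, 1993, so the next rule applies.
Drummond and Eriksen both have years in holy orders 40 years, so the next rule applies.
Among Drummond and Eriksen, alphabetically by surname: Drummond before Eriksen.
Order: Delgado, Salazar, Abara, Okonkwo, Amari, Adeyemi, Mendoza, Ivanova, Drummond, Eriksen.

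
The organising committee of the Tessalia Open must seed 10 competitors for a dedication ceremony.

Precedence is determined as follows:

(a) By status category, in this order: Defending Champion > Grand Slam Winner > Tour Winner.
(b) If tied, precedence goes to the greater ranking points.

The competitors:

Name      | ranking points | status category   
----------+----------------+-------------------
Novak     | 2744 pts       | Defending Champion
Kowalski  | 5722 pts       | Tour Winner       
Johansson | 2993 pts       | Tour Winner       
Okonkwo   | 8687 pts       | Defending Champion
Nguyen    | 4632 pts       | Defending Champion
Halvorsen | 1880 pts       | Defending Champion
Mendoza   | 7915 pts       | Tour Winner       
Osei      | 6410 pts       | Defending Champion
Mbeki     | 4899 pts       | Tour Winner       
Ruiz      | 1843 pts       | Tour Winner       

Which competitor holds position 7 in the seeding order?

By status category: Okonkwo, Osei, Nguyen, Novak and Halvorsen (Defending Champion); then Mendoza, Kowalski, Mbeki, Johansson and Ruiz (Tour Winner).
Among Okonkwo, Osei, Nguyen, Novak and Halvorsen, by ranking points (higher first): Okonkwo (8687 pts) before Osei (6410 pts) before Nguyen (4632 pts) before Novak (2744 pts) before Halvorsen (1880 pts).
Among Mendoza, Kowalski, Mbeki, Johansson and Ruiz, by ranking points (higher first): Mendoza (7915 pts) before Kowalski (5722 pts) before Mbeki (4899 pts) before Johansson (2993 pts) before Ruiz (1843 pts).
Order: Okonkwo, Osei, Nguyen, Novak, Halvorsen, Mendoza, Kowalski, Mbeki, Johansson, Ruiz.

Kowalski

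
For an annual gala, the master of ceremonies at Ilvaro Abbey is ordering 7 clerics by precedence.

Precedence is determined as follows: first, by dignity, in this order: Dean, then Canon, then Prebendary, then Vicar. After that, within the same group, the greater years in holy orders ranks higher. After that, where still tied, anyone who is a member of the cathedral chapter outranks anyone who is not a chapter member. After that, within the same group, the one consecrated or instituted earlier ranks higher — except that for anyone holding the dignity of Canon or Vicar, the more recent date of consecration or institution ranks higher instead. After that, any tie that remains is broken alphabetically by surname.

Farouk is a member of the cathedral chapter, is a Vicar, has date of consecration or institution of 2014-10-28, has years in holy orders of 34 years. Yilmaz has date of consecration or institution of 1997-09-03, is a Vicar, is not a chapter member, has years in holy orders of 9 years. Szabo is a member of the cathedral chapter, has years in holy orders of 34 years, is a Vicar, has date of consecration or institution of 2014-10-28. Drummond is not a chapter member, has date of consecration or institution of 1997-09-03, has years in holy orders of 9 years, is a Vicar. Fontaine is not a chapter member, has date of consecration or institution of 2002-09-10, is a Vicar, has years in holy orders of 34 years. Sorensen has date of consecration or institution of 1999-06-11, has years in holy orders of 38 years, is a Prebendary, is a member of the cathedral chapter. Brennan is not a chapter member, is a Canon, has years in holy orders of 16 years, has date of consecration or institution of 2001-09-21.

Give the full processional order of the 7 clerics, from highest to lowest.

By dignity: Brennan (Canon); then Sorensen (Prebendary); then Farouk, Szabo, Fontaine, Drummond and Yilmaz (Vicar).
Among Farouk, Szabo, Fontaine, Drummond and Yilmaz, by years in holy orders (higher first): Farouk, Szabo and Fontaine (34 years) before Drummond and Yilmaz (9 years).
Among Farouk, Szabo and Fontaine, a member of the cathedral chapter before not a chapter member: Farouk and Szabo (a member of the cathedral chapter) before Fontaine (not a chapter member).
Farouk and Szabo both have date of consecration or institution 2014-10-28, so the next rule applies.
Among Farouk and Szabo, alphabetically by surname: Farouk before Szabo.
Drummond and Yilmaz are each not a chapter member, so the next rule applies.
Drummond and Yilmaz both have date of consecration or institution 1997-09-03, so the next rule applies.
Among Drummond and Yilmaz, alphabetically by surname: Drummond before Yilmaz.
Full order: Brennan, Sorensen, Farouk, Szabo, Fontaine, Drummond, Yilmaz.

Brennan, Sorensen, Farouk, Szabo, Fontaine, Drummond, Yilmaz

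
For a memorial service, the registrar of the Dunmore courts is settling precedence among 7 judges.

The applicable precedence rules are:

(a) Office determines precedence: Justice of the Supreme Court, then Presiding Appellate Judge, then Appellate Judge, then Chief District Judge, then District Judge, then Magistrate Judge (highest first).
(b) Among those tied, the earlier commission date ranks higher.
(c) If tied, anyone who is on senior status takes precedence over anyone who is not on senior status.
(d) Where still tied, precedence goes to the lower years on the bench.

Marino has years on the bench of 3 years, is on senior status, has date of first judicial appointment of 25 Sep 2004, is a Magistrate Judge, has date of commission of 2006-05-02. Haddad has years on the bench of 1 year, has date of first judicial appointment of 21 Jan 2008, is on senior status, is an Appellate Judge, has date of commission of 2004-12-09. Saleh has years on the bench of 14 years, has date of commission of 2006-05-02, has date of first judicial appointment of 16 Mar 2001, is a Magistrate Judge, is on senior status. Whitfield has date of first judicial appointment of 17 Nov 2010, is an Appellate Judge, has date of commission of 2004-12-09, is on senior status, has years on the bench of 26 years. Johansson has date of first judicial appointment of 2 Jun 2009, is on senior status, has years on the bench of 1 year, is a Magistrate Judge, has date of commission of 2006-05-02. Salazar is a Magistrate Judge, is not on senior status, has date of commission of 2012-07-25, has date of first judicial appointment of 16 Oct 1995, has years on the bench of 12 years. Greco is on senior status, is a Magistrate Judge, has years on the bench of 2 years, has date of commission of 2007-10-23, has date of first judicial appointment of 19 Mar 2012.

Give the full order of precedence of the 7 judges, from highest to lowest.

Haddad, Whitfield, Johansson, Marino, Saleh, Greco, Salazar

By office: Haddad and Whitfield (Appellate Judge); then Johansson, Marino, Saleh, Greco and Salazar (Magistrate Judge).
Haddad and Whitfield both have date of commission 2004-12-09, so the next rule applies.
Haddad and Whitfield are each on senior status, so the next rule applies.
Among Haddad and Whitfield, by years on the bench (lower first): Haddad (1 year) before Whitfield (26 years).
Among Johansson, Marino, Saleh, Greco and Salazar, by date of commission (earlier first): Johansson, Marino and Saleh (2006-05-02) before Greco (2007-10-23) before Salazar (2012-07-25).
Johansson, Marino and Saleh are each on senior status, so the next rule applies.
Among Johansson, Marino and Saleh, by years on the bench (lower first): Johansson (1 year) before Marino (3 years) before Saleh (14 years).
Full order: Haddad, Whitfield, Johansson, Marino, Saleh, Greco, Salazar.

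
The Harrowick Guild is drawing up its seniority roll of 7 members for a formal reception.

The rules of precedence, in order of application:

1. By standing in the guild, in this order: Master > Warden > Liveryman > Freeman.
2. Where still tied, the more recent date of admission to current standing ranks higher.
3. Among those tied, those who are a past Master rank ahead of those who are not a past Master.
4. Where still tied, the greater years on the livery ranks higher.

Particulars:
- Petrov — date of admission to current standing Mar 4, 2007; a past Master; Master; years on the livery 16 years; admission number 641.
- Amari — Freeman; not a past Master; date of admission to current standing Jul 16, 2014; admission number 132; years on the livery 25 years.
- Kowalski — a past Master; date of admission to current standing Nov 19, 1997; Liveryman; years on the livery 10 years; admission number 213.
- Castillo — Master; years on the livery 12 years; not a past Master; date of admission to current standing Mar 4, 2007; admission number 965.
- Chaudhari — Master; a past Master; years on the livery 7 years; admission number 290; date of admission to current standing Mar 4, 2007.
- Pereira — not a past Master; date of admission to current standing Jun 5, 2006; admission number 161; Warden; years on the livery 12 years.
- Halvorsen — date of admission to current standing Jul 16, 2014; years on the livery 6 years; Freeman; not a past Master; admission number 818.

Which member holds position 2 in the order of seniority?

Chaudhari

By standing in the guild: Petrov, Chaudhari and Castillo (Master); then Pereira (Warden); then Kowalski (Liveryman); then Amari and Halvorsen (Freeman).
Petrov, Chaudhari and Castillo all have date of admission to current standing Mar 4, 2007, so the next rule applies.
Among Petrov, Chaudhari and Castillo, a past Master before not a past Master: Petrov and Chaudhari (a past Master) before Castillo (not a past Master).
Among Petrov and Chaudhari, by years on the livery (higher first): Petrov (16 years) before Chaudhari (7 years).
Amari and Halvorsen both have date of admission to current standing Jul 16, 2014, so the next rule applies.
Amari and Halvorsen are each not a past Master, so the next rule applies.
Among Amari and Halvorsen, by years on the livery (higher first): Amari (25 years) before Halvorsen (6 years).
Order: Petrov, Chaudhari, Castillo, Pereira, Kowalski, Amari, Halvorsen.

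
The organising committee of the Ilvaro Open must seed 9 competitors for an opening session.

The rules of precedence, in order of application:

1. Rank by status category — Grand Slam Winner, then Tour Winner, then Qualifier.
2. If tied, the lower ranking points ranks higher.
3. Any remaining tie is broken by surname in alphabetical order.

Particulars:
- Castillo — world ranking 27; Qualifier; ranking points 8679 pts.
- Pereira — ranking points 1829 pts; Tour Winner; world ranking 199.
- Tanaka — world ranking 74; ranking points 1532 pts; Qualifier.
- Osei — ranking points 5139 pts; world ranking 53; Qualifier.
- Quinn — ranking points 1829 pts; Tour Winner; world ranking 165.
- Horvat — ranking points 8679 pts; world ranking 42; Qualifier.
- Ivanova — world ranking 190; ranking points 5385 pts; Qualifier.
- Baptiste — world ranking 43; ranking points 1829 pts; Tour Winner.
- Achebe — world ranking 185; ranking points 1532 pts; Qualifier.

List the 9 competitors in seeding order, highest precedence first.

By status category: Baptiste, Pereira and Quinn (Tour Winner); then Achebe, Tanaka, Osei, Ivanova, Castillo and Horvat (Qualifier).
Baptiste, Pereira and Quinn all have ranking points 1829 pts, so the next rule applies.
Among Baptiste, Pereira and Quinn, alphabetically by surname: Baptiste before Pereira before Quinn.
Among Achebe, Tanaka, Osei, Ivanova, Castillo and Horvat, by ranking points (lower first): Achebe and Tanaka (1532 pts) before Osei (5139 pts) before Ivanova (5385 pts) before Castillo and Horvat (8679 pts).
Among Achebe and Tanaka, alphabetically by surname: Achebe before Tanaka.
Among Castillo and Horvat, alphabetically by surname: Castillo before Horvat.
Full order: Baptiste, Pereira, Quinn, Achebe, Tanaka, Osei, Ivanova, Castillo, Horvat.

Baptiste, Pereira, Quinn, Achebe, Tanaka, Osei, Ivanova, Castillo, Horvat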